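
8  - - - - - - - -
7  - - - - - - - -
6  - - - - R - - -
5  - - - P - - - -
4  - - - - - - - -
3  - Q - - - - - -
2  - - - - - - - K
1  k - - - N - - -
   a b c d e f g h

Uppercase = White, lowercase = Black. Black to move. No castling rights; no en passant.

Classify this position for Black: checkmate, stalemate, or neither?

stalemate

Black to move; black king on a1.
In check: no.
King squares — b1: attacked by Qb3; a2: attacked by Qb3; b2: attacked by Qb3.
Legal moves for Black: none.
Not in check and no legal moves → stalemate.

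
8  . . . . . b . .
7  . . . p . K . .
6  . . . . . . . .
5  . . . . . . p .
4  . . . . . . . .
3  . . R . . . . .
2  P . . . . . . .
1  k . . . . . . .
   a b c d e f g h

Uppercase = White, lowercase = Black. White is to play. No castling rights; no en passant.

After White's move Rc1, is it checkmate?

After Rc1: black king on a1; in check: yes, from the white rook on c1.
Black has 2 legal replies: Kb2, Kxa2.
In check but a legal move exists → not checkmate.

no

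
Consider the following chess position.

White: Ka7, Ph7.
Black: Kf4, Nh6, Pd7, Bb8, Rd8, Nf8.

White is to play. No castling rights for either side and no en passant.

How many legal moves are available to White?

4

White to move; king on a7.
In check: yes, from the black bishop on b8.
Legal moves: Ka8, Kb7, Kb6, Ka6.
Count: 4.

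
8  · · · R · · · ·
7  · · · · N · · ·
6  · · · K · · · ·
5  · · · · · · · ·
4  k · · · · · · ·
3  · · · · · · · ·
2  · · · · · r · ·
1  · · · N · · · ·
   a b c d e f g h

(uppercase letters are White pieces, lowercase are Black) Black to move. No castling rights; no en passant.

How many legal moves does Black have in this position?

19

Black to move; king on a4.
In check: no.
Legal moves: Kb5, Ka5, Kb4, Kb3, Ka3, Rf8, Rf7, Rf6+, Rf5, Rf4, Rf3, Rh2, Rg2, Re2, Rd2+, Rc2, Rb2, Ra2, Rf1.
Count: 19.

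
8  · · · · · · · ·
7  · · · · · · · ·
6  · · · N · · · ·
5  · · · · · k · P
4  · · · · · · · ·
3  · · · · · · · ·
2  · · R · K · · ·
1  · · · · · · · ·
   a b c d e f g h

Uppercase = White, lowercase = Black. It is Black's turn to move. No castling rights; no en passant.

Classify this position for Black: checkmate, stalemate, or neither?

neither

Black to move; black king on f5.
In check: yes, from the white knight on d6.
King squares — e4: attacked by Nd6; f4: available; g4: available; e5: available; g5: available; e6: available; f6: available; g6: attacked by Ph5.
Legal moves for Black: Kf6, Ke6, Kg5, Ke5, Kg4, Kf4.
Black is in check but has 6 legal moves → neither.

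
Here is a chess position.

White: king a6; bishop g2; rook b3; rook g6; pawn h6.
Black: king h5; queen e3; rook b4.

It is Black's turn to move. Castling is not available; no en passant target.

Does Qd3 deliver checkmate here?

After Qd3: white king on a6; in check: yes, from the black queen on d3.
White has 3 legal replies: Ka7, Ka5, Rxd3.
In check but a legal move exists → not checkmate.

no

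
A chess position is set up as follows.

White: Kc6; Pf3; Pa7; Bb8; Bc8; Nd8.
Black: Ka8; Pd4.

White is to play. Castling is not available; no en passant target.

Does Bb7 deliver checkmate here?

yes

After Bb7: black king on a8; in check: yes, from the white bishop on b7.
King squares — a7: attacked by Bb8; b7: attacked by Kc6; b8: attacked by Pa7.
Black has no legal moves → checkmate.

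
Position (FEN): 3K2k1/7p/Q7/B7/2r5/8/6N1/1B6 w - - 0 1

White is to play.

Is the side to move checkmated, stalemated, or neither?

White to move; white king on d8.
In check: no.
Legal moves for White include: Ke8, Ke7, Kd7, Qc8, Qa8, Qb7, Qa7, Qh6, Qg6+, Qf6, Qe6+, Qd6, Qc6, Qb6, Qb5, Qxc4+, Bc7, Bb6, ... (list truncated; more exist).
White has legal moves and is not in check → neither.

neither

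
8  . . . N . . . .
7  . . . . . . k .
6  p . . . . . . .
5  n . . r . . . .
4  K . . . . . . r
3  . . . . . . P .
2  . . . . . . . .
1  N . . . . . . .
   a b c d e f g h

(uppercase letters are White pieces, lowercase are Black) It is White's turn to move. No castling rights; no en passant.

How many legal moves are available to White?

3

White to move; king on a4.
In check: yes, from the black rook on h4.
Legal moves: Ka3, gxh4, g4.
Count: 3.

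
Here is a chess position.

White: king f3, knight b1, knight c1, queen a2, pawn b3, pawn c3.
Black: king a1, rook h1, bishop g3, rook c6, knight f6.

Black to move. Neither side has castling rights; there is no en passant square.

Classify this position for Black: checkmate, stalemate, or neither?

checkmate

Black to move; black king on a1.
In check: yes, from the white queen on a2.
King squares — b1: attacked by Qa2; a2: attacked by Nc1; b2: attacked by Qa2.
Legal moves for Black: none.
In check with no legal moves → checkmate.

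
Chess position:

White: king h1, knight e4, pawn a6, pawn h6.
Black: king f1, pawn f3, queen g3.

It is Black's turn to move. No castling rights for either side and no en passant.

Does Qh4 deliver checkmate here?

yes

After Qh4: white king on h1; in check: yes, from the black queen on h4.
King squares — g1: attacked by Kf1; g2: attacked by Kf1; h2: attacked by Qh4.
White has no legal moves → checkmate.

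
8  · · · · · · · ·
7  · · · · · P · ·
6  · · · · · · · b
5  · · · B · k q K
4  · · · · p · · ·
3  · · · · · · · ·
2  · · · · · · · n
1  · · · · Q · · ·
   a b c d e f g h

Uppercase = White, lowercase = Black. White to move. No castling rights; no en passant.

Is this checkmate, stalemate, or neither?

checkmate

White to move; white king on h5.
In check: yes, from the black queen on g5.
King squares — g4: attacked by Nh2; h4: attacked by Qg5; g5: attacked by Kf5; g6: attacked by Kf5; h6: attacked by Qg5.
Legal moves for White: none.
In check with no legal moves → checkmate.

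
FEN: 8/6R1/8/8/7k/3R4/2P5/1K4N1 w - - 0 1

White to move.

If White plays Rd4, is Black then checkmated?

no

After Rd4: black king on h4; in check: yes, from the white rook on d4.
Black has 1 legal reply: Kh5.
In check but a legal move exists → not checkmate.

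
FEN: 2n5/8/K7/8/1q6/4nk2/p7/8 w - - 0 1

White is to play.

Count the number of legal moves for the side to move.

0

White to move; king on a6.
In check: no.
Legal moves: none.
Count: 0.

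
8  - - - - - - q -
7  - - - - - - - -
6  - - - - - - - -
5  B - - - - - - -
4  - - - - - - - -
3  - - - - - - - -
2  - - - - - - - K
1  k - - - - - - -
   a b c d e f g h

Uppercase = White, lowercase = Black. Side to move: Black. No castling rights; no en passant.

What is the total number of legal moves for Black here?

Black to move; king on a1.
In check: no.
Legal moves: Qh8+, Qf8, Qe8, Qd8, Qc8, Qb8+, Qa8, Qh7+, Qg7, Qf7, Qg6, Qe6, Qg5, Qd5, Qg4, Qc4, Qg3+, Qb3, Qg2+, Qa2+, Qg1+, Kb2, Ka2, Kb1.
Count: 24.

24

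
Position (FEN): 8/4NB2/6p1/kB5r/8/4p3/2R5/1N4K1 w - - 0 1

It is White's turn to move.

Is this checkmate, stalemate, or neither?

White to move; white king on g1.
In check: no.
Legal moves for White include: Bg8, Bfe8, Bxg6, Be6, Bd5, Bfc4, Bb3, Ba2, Ng8, Nc8, Nxg6, Nc6+, Nf5, Nd5, Bbe8, Bd7, Bc6, Ba6, ... (list truncated; more exist).
White has legal moves and is not in check → neither.

neither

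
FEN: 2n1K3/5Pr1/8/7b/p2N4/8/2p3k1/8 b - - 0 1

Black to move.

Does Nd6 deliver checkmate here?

After Nd6: white king on e8; in check: yes, from the black knight on d6.
White has 4 legal replies: Kf8, Kd8, Ke7, Kd7.
In check but a legal move exists → not checkmate.

no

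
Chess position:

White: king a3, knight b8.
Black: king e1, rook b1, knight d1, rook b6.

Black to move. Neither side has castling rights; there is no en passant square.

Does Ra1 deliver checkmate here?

After Ra1: white king on a3; in check: yes, from the black rook on a1.
King squares — a2: attacked by Ra1; b2: attacked by Nd1; b3: attacked by Rb6; a4: attacked by Ra1; b4: attacked by Rb6.
White has no legal moves → checkmate.

yes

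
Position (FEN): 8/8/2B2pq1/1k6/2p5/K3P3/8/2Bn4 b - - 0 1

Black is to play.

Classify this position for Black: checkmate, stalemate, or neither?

Black to move; black king on b5.
In check: yes, from the white bishop on c6.
King squares — a4: attacked by Ka3; b4: attacked by Ka3; c4: own pawn; a5: available; c5: available; a6: available; b6: available; c6: available.
Legal moves for Black: Kxc6, Kb6, Ka6, Kc5, Ka5.
Black is in check but has 5 legal moves → neither.

neither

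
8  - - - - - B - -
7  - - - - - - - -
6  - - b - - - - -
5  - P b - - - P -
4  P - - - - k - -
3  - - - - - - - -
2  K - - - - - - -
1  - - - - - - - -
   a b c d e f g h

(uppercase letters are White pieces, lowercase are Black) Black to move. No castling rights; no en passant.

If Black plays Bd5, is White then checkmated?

no

After Bd5: white king on a2; in check: yes, from the black bishop on d5.
White has 3 legal replies: Kb2, Kb1, Ka1.
In check but a legal move exists → not checkmate.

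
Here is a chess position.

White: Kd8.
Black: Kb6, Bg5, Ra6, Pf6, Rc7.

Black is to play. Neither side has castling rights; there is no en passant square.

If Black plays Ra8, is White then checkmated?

After Ra8: white king on d8; in check: yes, from the black rook on a8.
King squares — c7: attacked by Kb6; d7: attacked by Rc7; e7: attacked by Rc7; c8: attacked by Rc7; e8: attacked by Ra8.
White has no legal moves → checkmate.

yes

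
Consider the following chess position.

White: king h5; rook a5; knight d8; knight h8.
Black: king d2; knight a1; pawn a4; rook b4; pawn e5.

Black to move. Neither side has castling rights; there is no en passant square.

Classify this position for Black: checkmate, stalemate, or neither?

Black to move; black king on d2.
In check: no.
Legal moves for Black include: Rb8, Rb7, Rb6, Rb5, Rh4+, Rg4, Rf4, Re4, Rd4, Rc4, Rb3, Rb2, Rb1, Ke3, Kd3, Kc3, Ke2, Kc2, ... (list truncated; more exist).
Black has legal moves and is not in check → neither.

neither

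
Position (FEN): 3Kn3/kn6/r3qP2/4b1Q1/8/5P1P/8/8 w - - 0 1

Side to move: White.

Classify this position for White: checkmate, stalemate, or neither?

checkmate

White to move; white king on d8.
In check: yes, from the black knight on b7.
King squares — c7: attacked by Be5; d7: attacked by Qe6; e7: attacked by Qe6; c8: attacked by Qe6; e8: attacked by Qe6.
Legal moves for White: none.
In check with no legal moves → checkmate.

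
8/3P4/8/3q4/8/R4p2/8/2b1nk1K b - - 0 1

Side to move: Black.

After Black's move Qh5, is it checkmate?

yes

After Qh5: white king on h1; in check: yes, from the black queen on h5.
King squares — g1: attacked by Kf1; g2: attacked by Ne1; h2: attacked by Qh5.
White has no legal moves → checkmate.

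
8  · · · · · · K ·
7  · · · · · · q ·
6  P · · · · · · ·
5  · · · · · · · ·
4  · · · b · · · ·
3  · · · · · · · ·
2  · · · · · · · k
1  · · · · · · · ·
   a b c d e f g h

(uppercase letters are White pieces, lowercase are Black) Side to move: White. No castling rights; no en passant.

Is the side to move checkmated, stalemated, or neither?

White to move; white king on g8.
In check: yes, from the black queen on g7.
King squares — f7: attacked by Qg7; g7: attacked by Bd4; h7: attacked by Qg7; f8: attacked by Qg7; h8: attacked by Qg7.
Legal moves for White: none.
In check with no legal moves → checkmate.

checkmate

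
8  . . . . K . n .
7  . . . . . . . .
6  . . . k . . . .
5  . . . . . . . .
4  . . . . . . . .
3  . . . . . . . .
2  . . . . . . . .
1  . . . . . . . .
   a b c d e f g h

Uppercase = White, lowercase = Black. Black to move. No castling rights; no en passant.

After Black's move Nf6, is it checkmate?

no

After Nf6: white king on e8; in check: yes, from the black knight on f6.
White has 3 legal replies: Kf8, Kd8, Kf7.
In check but a legal move exists → not checkmate.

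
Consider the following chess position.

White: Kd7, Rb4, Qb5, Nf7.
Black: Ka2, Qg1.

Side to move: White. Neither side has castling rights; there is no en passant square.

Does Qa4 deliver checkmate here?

After Qa4: black king on a2; in check: yes, from the white queen on a4.
King squares — a1: attacked by Qa4; b1: attacked by Rb4; b2: attacked by Rb4; a3: attacked by Qa4; b3: attacked by Qa4.
Black has no legal moves → checkmate.

yes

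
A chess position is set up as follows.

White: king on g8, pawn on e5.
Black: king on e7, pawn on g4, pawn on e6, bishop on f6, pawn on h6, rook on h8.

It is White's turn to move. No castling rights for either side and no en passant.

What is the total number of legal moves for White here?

0

White to move; king on g8.
In check: yes, from the black rook on h8.
Legal moves: none.
Count: 0.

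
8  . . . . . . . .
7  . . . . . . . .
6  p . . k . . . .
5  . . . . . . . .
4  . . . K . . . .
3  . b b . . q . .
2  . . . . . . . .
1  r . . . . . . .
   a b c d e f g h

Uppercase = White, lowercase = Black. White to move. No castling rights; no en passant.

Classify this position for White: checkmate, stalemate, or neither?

White to move; white king on d4.
In check: yes, from the black bishop on c3.
King squares — c3: attacked by Qf3; d3: attacked by Qf3; e3: attacked by Qf3; c4: attacked by Bb3; e4: attacked by Qf3; c5: attacked by Kd6; d5: attacked by Bb3; e5: attacked by Bc3.
Legal moves for White: none.
In check with no legal moves → checkmate.

checkmate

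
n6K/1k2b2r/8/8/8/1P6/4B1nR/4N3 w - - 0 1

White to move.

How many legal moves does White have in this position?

White to move; king on h8.
In check: yes, from the black rook on h7.
Legal moves: Kg8, Kxh7, Rxh7.
Count: 3.

3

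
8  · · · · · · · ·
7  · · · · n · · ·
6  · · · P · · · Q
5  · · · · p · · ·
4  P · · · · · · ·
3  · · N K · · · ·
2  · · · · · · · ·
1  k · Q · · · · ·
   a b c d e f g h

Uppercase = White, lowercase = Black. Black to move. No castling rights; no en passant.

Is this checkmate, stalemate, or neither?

checkmate

Black to move; black king on a1.
In check: yes, from the white queen on c1.
King squares — b1: attacked by Qc1; a2: attacked by Nc3; b2: attacked by Qc1.
Legal moves for Black: none.
In check with no legal moves → checkmate.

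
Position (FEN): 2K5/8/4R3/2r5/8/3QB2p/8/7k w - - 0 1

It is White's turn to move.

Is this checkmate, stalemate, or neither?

neither

White to move; white king on c8.
In check: yes, from the black rook on c5.
King squares — b7: available; c7: attacked by Rc5; d7: available; b8: available; d8: available.
Legal moves for White: Kd8, Kb8, Kd7, Kb7, Rc6, Bxc5.
White is in check but has 6 legal moves → neither.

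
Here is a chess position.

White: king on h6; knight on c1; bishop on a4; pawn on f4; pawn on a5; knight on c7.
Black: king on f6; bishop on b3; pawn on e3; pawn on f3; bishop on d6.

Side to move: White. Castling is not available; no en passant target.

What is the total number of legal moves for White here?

White to move; king on h6.
In check: no.
Legal moves: Ne8+, Na8, Ne6, Na6, Nd5+, Nb5, Kh7, Kh5, Be8, Bd7, Bc6, Bb5, Bxb3, Nd3, Nxb3, Ne2, Na2, a6, f5.
Count: 19.

19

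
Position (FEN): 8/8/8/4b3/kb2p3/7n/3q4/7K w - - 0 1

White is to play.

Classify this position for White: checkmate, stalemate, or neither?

White to move; white king on h1.
In check: no.
King squares — g1: attacked by Nh3; g2: attacked by Qd2; h2: attacked by Qd2.
Legal moves for White: none.
Not in check and no legal moves → stalemate.

stalemate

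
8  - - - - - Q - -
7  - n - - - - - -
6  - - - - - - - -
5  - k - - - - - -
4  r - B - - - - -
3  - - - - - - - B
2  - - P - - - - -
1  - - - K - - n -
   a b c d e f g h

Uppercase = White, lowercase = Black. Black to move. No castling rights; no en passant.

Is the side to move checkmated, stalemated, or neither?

Black to move; black king on b5.
In check: yes, from the white bishop on c4.
King squares — a4: own rook; b4: attacked by Qf8; c4: available; a5: available; c5: attacked by Qf8; a6: attacked by Bc4; b6: available; c6: available.
Legal moves for Black: Kc6, Kb6, Ka5, Kxc4, Rxc4.
Black is in check but has 5 legal moves → neither.

neither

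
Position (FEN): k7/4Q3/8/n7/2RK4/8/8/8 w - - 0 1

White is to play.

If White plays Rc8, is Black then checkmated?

yes

After Rc8: black king on a8; in check: yes, from the white rook on c8.
King squares — a7: attacked by Qe7; b7: attacked by Qe7; b8: attacked by Rc8.
Black has no legal moves → checkmate.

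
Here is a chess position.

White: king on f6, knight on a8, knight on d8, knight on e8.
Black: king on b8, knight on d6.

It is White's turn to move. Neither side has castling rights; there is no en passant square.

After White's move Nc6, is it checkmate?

no

After Nc6: black king on b8; in check: yes, from the white knight on c6.
Black has 3 legal replies: Kc8, Kxa8, Kb7.
In check but a legal move exists → not checkmate.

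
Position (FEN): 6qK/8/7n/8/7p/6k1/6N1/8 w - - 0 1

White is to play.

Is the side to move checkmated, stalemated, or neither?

White to move; white king on h8.
In check: yes, from the black queen on g8.
King squares — g7: attacked by Qg8; h7: attacked by Qg8; g8: attacked by Nh6.
Legal moves for White: none.
In check with no legal moves → checkmate.

checkmate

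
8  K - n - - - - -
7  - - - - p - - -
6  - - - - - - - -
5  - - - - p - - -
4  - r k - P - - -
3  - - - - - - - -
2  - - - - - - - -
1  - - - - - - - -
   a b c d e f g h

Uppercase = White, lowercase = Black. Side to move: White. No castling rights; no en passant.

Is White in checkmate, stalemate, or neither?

White to move; white king on a8.
In check: no.
King squares — a7: attacked by Nc8; b7: attacked by Rb4; b8: attacked by Rb4.
Legal moves for White: none.
Not in check and no legal moves → stalemate.

stalemate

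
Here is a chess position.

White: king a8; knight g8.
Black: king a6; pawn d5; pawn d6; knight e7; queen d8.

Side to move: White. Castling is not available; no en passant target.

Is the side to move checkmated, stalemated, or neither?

White to move; white king on a8.
In check: yes, from the black queen on d8.
King squares — a7: attacked by Ka6; b7: attacked by Ka6; b8: attacked by Qd8.
Legal moves for White: none.
In check with no legal moves → checkmate.

checkmate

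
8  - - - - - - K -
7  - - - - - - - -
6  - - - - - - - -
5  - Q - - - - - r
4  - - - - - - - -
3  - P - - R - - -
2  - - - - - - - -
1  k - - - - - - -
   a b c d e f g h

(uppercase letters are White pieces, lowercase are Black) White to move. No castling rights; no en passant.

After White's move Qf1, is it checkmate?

no

After Qf1: black king on a1; in check: yes, from the white queen on f1.
Black has 2 legal replies: Kb2, Ka2.
In check but a legal move exists → not checkmate.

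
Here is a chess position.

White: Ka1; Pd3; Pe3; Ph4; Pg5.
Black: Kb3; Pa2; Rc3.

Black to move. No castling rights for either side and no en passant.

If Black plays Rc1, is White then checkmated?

yes

After Rc1: white king on a1; in check: yes, from the black rook on c1.
King squares — b1: attacked by Rc1; a2: attacked by Kb3; b2: attacked by Kb3.
White has no legal moves → checkmate.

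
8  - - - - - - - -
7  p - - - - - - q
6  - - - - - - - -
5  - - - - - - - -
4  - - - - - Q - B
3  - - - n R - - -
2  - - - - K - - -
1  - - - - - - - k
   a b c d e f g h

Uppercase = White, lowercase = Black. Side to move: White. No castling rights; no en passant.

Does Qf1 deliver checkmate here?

no

After Qf1: black king on h1; in check: yes, from the white queen on f1.
Black has 1 legal reply: Kh2.
In check but a legal move exists → not checkmate.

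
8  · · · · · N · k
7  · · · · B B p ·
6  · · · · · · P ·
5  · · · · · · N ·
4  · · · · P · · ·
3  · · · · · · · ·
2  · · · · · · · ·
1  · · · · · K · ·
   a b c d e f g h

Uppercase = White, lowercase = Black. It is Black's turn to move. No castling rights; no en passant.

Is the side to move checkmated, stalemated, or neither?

Black to move; black king on h8.
In check: no.
King squares — g7: own pawn; h7: attacked by Ng5; g8: attacked by Bf7.
Legal moves for Black: none.
Not in check and no legal moves → stalemate.

stalemate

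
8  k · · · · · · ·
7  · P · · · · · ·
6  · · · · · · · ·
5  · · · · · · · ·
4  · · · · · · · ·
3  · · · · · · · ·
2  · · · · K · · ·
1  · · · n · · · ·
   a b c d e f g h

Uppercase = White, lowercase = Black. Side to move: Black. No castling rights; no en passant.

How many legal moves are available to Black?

Black to move; king on a8.
In check: yes, from the white pawn on b7.
Legal moves: Kb8, Kxb7, Ka7.
Count: 3.

3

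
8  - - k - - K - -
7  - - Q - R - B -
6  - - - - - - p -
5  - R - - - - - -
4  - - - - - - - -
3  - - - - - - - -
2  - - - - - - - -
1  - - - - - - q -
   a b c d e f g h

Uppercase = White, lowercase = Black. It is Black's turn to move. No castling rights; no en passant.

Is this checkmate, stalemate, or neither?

Black to move; black king on c8.
In check: yes, from the white queen on c7.
King squares — b7: attacked by Rb5; c7: attacked by Re7; d7: attacked by Qc7; b8: attacked by Rb5; d8: attacked by Qc7.
Legal moves for Black: none.
In check with no legal moves → checkmate.

checkmate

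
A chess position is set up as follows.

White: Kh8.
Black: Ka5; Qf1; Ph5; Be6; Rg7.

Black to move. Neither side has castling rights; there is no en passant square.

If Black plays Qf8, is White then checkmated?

yes

After Qf8: white king on h8; in check: yes, from the black queen on f8.
King squares — g7: attacked by Qf8; h7: attacked by Rg7; g8: attacked by Be6.
White has no legal moves → checkmate.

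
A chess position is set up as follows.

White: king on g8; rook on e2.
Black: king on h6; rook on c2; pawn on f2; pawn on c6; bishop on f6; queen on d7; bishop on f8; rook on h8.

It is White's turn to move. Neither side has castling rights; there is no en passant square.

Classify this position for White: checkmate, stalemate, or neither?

White to move; white king on g8.
In check: yes, from the black rook on h8.
King squares — f7: attacked by Qd7; g7: attacked by Bf6; h7: attacked by Kh6; f8: attacked by Rh8; h8: attacked by Bf6.
Legal moves for White: none.
In check with no legal moves → checkmate.

checkmate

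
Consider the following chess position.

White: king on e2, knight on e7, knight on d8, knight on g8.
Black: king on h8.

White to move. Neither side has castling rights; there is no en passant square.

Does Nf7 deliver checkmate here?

After Nf7: black king on h8; in check: yes, from the white knight on f7.
Black has 2 legal replies: Kh7, Kg7.
In check but a legal move exists → not checkmate.

no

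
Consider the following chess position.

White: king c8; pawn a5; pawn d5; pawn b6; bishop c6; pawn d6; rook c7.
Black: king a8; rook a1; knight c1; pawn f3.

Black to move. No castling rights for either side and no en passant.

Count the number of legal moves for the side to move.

0

Black to move; king on a8.
In check: yes, from the white bishop on c6.
Legal moves: none.
Count: 0.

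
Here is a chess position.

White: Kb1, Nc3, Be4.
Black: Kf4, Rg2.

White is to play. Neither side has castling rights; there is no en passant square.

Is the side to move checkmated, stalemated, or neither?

White to move; white king on b1.
In check: no.
Legal moves for White include: Ba8, Bh7, Bb7, Bg6, Bc6, Bf5, Bd5, Bf3, Bd3, Bxg2, Bc2, Nd5+, Nb5, Na4, Ne2+, Na2, Nd1, Kc1, ... (list truncated; more exist).
White has legal moves and is not in check → neither.

neither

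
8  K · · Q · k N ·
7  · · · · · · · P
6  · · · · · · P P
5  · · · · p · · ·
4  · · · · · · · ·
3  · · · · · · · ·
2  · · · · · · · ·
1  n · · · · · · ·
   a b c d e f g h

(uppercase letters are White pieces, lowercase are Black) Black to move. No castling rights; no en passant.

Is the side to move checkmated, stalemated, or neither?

Black to move; black king on f8.
In check: yes, from the white queen on d8.
King squares — e7: attacked by Qd8; f7: attacked by Pg6; g7: attacked by Ph6; e8: attacked by Qd8; g8: attacked by Ph7.
Legal moves for Black: none.
In check with no legal moves → checkmate.

checkmate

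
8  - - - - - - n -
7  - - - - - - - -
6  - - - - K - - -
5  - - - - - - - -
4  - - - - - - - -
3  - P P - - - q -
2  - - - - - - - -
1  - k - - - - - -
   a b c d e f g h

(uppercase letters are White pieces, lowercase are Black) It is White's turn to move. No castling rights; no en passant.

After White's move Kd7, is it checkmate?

no

After Kd7: black king on b1; in check: no.
Black is not in check, so this cannot be checkmate.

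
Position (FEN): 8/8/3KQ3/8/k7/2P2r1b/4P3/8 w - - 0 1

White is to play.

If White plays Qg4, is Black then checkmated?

After Qg4: black king on a4; in check: yes, from the white queen on g4.
Black has 6 legal replies: Kb5, Ka5, Kb3, Ka3, Bxg4, Rf4.
In check but a legal move exists → not checkmate.

no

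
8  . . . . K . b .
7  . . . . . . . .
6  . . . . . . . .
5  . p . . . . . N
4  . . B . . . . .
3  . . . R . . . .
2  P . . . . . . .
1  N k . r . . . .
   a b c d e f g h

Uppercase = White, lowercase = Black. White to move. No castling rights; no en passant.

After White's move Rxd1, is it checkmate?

no

After Rxd1: black king on b1; in check: yes, from the white rook on d1.
Black has 1 legal reply: Kb2.
In check but a legal move exists → not checkmate.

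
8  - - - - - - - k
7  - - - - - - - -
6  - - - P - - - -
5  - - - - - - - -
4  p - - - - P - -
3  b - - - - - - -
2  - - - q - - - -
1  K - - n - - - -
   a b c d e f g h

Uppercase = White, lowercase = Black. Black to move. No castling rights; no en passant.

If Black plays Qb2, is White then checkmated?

After Qb2: white king on a1; in check: yes, from the black queen on b2.
King squares — b1: attacked by Qb2; a2: attacked by Qb2; b2: attacked by Nd1.
White has no legal moves → checkmate.

yes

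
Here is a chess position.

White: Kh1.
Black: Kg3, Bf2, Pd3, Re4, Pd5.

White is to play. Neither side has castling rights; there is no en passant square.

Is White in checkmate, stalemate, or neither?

stalemate

White to move; white king on h1.
In check: no.
King squares — g1: attacked by Bf2; g2: attacked by Kg3; h2: attacked by Kg3.
Legal moves for White: none.
Not in check and no legal moves → stalemate.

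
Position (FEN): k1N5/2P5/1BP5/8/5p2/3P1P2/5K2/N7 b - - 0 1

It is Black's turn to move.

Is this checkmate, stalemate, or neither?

Black to move; black king on a8.
In check: no.
King squares — a7: attacked by Bb6; b7: attacked by Pc6; b8: attacked by Pc7.
Legal moves for Black: none.
Not in check and no legal moves → stalemate.

stalemate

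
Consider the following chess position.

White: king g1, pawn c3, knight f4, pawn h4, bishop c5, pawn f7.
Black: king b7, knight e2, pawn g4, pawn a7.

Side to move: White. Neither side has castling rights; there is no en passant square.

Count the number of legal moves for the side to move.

White to move; king on g1.
In check: yes, from the black knight on e2.
Legal moves: Kh2, Kg2, Kf2, Kh1, Kf1, Nxe2.
Count: 6.

6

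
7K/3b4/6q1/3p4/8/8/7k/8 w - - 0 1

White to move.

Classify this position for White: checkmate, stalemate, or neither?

stalemate

White to move; white king on h8.
In check: no.
King squares — g7: attacked by Qg6; h7: attacked by Qg6; g8: attacked by Qg6.
Legal moves for White: none.
Not in check and no legal moves → stalemate.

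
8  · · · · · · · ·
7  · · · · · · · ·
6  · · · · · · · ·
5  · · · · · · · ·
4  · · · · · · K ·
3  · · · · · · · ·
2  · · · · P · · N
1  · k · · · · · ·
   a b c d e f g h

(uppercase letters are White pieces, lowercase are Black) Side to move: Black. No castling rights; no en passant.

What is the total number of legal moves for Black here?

5

Black to move; king on b1.
In check: no.
Legal moves: Kc2, Kb2, Ka2, Kc1, Ka1.
Count: 5.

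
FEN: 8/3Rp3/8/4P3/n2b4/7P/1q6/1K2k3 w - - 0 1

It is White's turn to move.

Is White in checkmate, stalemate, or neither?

checkmate

White to move; white king on b1.
In check: yes, from the black queen on b2.
King squares — a1: attacked by Qb2; c1: attacked by Qb2; a2: attacked by Qb2; b2: attacked by Na4; c2: attacked by Qb2.
Legal moves for White: none.
In check with no legal moves → checkmate.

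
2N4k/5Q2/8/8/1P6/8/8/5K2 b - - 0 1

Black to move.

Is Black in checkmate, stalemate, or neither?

stalemate

Black to move; black king on h8.
In check: no.
King squares — g7: attacked by Qf7; h7: attacked by Qf7; g8: attacked by Qf7.
Legal moves for Black: none.
Not in check and no legal moves → stalemate.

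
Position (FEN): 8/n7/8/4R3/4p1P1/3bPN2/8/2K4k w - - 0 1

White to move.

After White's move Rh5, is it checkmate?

After Rh5: black king on h1; in check: yes, from the white rook on h5.
Black has 1 legal reply: Kg2.
In check but a legal move exists → not checkmate.

no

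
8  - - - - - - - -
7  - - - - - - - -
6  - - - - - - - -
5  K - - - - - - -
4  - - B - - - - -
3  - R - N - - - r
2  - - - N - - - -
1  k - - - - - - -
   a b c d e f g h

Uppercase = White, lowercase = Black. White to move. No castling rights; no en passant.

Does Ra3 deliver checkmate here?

yes

After Ra3: black king on a1; in check: yes, from the white rook on a3.
King squares — b1: attacked by Nd2; a2: attacked by Ra3; b2: attacked by Nd3.
Black has no legal moves → checkmate.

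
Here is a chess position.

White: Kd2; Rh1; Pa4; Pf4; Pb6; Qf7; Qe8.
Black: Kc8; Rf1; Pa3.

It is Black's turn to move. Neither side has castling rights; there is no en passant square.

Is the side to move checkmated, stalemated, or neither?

checkmate

Black to move; black king on c8.
In check: yes, from the white queen on e8.
King squares — b7: attacked by Qf7; c7: attacked by Pb6; d7: attacked by Qf7; b8: attacked by Qe8; d8: attacked by Qe8.
Legal moves for Black: none.
In check with no legal moves → checkmate.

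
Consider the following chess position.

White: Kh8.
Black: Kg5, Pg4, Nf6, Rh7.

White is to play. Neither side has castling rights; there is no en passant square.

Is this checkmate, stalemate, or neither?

White to move; white king on h8.
In check: yes, from the black rook on h7.
King squares — g7: attacked by Rh7; h7: attacked by Nf6; g8: attacked by Nf6.
Legal moves for White: none.
In check with no legal moves → checkmate.

checkmate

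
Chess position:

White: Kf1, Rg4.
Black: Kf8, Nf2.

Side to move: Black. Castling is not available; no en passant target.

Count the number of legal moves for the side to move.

9

Black to move; king on f8.
In check: no.
Legal moves: Ke8, Kf7, Ke7, Nxg4, Ne4, Nh3, Nd3, Nh1, Nd1.
Count: 9.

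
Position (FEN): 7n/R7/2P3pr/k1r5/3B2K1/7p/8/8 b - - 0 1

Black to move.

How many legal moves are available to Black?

Black to move; king on a5.
In check: yes, from the white rook on a7.
Legal moves: Kb6, Kb5, Kb4.
Count: 3.

3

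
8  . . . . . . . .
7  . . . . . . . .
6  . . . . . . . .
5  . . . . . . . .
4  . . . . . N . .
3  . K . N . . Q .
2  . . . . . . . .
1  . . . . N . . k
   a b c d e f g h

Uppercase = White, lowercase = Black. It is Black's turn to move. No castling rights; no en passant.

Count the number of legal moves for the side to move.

0

Black to move; king on h1.
In check: no.
Legal moves: none.
Count: 0.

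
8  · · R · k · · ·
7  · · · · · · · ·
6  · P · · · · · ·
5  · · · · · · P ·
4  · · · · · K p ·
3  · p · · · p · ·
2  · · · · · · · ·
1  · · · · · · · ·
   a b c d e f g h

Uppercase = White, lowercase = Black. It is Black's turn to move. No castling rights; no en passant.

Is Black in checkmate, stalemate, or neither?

Black to move; black king on e8.
In check: yes, from the white rook on c8.
King squares — d7: available; e7: available; f7: available; d8: attacked by Rc8; f8: attacked by Rc8.
Legal moves for Black: Kf7, Ke7, Kd7.
Black is in check but has 3 legal moves → neither.

neither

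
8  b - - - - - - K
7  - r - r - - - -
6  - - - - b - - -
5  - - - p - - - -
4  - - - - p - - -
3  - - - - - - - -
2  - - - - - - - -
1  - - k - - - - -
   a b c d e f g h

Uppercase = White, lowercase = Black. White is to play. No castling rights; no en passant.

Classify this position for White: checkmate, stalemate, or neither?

White to move; white king on h8.
In check: no.
King squares — g7: attacked by Rd7; h7: attacked by Rd7; g8: attacked by Be6.
Legal moves for White: none.
Not in check and no legal moves → stalemate.

stalemate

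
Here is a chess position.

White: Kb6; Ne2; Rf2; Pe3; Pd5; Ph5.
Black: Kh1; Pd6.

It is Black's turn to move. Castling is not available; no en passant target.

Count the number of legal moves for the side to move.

0

Black to move; king on h1.
In check: no.
Legal moves: none.
Count: 0.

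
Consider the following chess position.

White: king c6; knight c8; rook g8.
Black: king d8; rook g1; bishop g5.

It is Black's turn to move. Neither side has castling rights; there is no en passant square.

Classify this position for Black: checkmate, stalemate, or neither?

Black to move; black king on d8.
In check: yes, from the white rook on g8.
King squares — c7: attacked by Kc6; d7: attacked by Kc6; e7: attacked by Nc8; c8: attacked by Rg8; e8: attacked by Rg8.
Legal moves for Black: none.
In check with no legal moves → checkmate.

checkmate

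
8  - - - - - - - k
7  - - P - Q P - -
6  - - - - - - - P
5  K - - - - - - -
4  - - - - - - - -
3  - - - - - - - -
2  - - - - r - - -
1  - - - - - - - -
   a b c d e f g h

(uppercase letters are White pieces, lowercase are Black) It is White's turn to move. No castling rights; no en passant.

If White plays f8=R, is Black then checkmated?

yes

After f8=R: black king on h8; in check: yes, from the white rook on f8.
King squares — g7: attacked by Ph6; h7: attacked by Qe7; g8: attacked by Rf8.
Black has no legal moves → checkmate.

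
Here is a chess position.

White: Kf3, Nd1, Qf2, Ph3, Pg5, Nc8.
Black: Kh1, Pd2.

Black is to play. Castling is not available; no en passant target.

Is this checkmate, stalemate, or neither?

stalemate

Black to move; black king on h1.
In check: no.
King squares — g1: attacked by Qf2; g2: attacked by Qf2; h2: attacked by Qf2.
Legal moves for Black: none.
Not in check and no legal moves → stalemate.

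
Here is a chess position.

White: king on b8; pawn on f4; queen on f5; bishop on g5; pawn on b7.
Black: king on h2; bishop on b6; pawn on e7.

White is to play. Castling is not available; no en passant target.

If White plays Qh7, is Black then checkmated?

no

After Qh7: black king on h2; in check: yes, from the white queen on h7.
Black has 3 legal replies: Kg3, Kg2, Kg1.
In check but a legal move exists → not checkmate.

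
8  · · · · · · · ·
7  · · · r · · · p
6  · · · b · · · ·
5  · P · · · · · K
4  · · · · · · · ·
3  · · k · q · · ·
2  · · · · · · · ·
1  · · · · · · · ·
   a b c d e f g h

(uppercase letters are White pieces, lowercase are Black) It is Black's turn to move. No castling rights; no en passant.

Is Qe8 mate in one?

After Qe8: white king on h5; in check: yes, from the black queen on e8.
White has 4 legal replies: Kh6, Kg5, Kh4, Kg4.
In check but a legal move exists → not checkmate.

no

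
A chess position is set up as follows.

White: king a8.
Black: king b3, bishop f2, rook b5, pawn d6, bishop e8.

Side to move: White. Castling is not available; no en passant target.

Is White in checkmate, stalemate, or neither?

White to move; white king on a8.
In check: no.
King squares — a7: attacked by Bf2; b7: attacked by Rb5; b8: attacked by Rb5.
Legal moves for White: none.
Not in check and no legal moves → stalemate.

stalemate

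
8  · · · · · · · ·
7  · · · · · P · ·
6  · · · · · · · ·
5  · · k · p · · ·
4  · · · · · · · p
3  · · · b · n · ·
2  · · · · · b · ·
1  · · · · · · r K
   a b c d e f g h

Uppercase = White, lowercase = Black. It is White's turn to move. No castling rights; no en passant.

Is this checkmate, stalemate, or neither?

White to move; white king on h1.
In check: yes, from the black rook on g1.
King squares — g1: attacked by Bf2; g2: attacked by Rg1; h2: attacked by Nf3.
Legal moves for White: none.
In check with no legal moves → checkmate.

checkmate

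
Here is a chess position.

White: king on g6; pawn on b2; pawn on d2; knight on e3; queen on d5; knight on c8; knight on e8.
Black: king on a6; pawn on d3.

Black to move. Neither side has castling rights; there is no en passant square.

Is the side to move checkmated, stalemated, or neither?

Black to move; black king on a6.
In check: no.
King squares — a5: attacked by Qd5; b5: attacked by Qd5; b6: attacked by Nc8; a7: attacked by Nc8; b7: attacked by Qd5.
Legal moves for Black: none.
Not in check and no legal moves → stalemate.

stalemate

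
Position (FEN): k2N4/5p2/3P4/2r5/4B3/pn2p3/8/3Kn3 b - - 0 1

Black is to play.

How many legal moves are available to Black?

4

Black to move; king on a8.
In check: yes, from the white bishop on e4.
Legal moves: Kb8, Ka7, Rc6, Rd5+.
Count: 4.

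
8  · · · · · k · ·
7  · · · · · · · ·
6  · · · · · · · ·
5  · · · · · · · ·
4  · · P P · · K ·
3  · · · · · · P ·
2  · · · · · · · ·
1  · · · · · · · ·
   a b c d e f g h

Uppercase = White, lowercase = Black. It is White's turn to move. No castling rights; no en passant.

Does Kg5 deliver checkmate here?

no

After Kg5: black king on f8; in check: no.
Black is not in check, so this cannot be checkmate.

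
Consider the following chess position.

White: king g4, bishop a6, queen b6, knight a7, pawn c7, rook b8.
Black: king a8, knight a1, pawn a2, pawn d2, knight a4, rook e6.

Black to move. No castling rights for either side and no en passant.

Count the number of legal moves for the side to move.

Black to move; king on a8.
In check: yes, from the white rook on b8.
Legal moves: none.
Count: 0.

0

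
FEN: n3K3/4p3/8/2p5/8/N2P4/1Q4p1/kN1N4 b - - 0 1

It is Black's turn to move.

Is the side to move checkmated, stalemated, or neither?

checkmate

Black to move; black king on a1.
In check: yes, from the white queen on b2.
King squares — b1: attacked by Qb2; a2: attacked by Qb2; b2: attacked by Nd1.
Legal moves for Black: none.
In check with no legal moves → checkmate.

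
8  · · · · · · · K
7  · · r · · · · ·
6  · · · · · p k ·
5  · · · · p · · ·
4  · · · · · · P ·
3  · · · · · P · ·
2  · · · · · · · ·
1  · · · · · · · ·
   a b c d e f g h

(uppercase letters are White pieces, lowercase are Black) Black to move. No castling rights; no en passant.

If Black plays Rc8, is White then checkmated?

After Rc8: white king on h8; in check: yes, from the black rook on c8.
King squares — g7: attacked by Kg6; h7: attacked by Kg6; g8: attacked by Rc8.
White has no legal moves → checkmate.

yes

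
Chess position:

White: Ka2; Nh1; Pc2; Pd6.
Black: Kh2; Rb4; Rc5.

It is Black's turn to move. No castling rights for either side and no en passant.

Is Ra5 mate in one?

After Ra5: white king on a2; in check: yes, from the black rook on a5.
King squares — a1: attacked by Ra5; b1: attacked by Rb4; b2: attacked by Rb4; a3: attacked by Ra5; b3: attacked by Rb4.
White has no legal moves → checkmate.

yes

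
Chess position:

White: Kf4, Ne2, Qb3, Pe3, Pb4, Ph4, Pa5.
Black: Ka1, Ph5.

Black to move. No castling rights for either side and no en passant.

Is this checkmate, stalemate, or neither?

Black to move; black king on a1.
In check: no.
King squares — b1: attacked by Qb3; a2: attacked by Qb3; b2: attacked by Qb3.
Legal moves for Black: none.
Not in check and no legal moves → stalemate.

stalemate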